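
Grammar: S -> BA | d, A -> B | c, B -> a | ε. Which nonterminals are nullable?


A nonterminal is nullable iff some alternative derives ε (directly, or every symbol in it is nullable)
Nullable: {A, B, S}


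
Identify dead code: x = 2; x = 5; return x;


first assignment to x is overwritten before any read
Dead: 'x = 2'


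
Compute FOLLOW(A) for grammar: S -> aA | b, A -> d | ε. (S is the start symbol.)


$ ∈ FOLLOW(S). For each A -> αBβ: add FIRST(β)\{ε} to FOLLOW(B); if β nullable, add FOLLOW(A).
FOLLOW(A) = {$}


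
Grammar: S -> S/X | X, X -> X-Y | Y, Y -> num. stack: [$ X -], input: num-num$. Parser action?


no handle; shift 'num'
Action: shift


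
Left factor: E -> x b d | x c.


Common prefix: 'x'
Factored: E -> x E', E' -> b d | c


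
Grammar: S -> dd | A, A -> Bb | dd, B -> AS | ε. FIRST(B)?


Per alternative of B: FIRST(AS) = {b, d}; FIRST(ε) = {ε}
FIRST(B) = {b, d, ε}


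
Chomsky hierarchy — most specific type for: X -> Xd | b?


Left-linear: every RHS is a terminal or one nonterminal followed by a terminal
Classification: Type 3 (Regular)


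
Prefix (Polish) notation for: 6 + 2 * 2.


'*' binds tighter: tree is (+ 6 (* 2 2))
Prefix: + 6 * 2 2


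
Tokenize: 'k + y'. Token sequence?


Scan left to right, longest-match per lexeme
Tokens: ID(k), OP(+), ID(y)


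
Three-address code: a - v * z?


Break into single-operator statements:
t1 = v * z
t2 = a - t1


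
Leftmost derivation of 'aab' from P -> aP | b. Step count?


Derivation: P => aP => aaP => aab
Steps: 3


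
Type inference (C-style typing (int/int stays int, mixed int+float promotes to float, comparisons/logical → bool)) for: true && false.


Operand types: bool && bool
Rule: logical operators take bool operands and yield bool
Result type: bool


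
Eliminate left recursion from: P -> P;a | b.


Left-recursive alternatives: P;a; non-recursive: b
Introduce P': P -> bP', P' -> ;aP' | ε


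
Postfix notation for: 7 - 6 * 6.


* has higher precedence, evaluate 6*6 first
Postfix: 7 6 6 * -


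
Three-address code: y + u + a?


Break into single-operator statements:
t1 = y + u
t2 = t1 + a


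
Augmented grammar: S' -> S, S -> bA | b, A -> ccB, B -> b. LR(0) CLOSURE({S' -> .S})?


Start: S' -> .S
For each item with dot before a nonterminal B, add B -> .γ for every B-production
Closure: [S' -> .S, S -> .bA, S -> .b]


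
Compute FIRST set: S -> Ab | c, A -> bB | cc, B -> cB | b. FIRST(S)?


Per alternative of S: FIRST(Ab) = {b, c}; FIRST(c) = {c}
FIRST(S) = {b, c}


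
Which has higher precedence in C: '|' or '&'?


'&' is bitwise AND (level 5); '|' is bitwise OR (level 3)
Higher level binds tighter
'&' has higher precedence than '|'


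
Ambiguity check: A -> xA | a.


right-linear, alternatives start with distinct terminals 'x' vs 'a': unique leftmost derivation
Unambiguous


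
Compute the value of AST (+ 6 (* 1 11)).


Evaluate inner: (* 1 11) = 11
Evaluate root: (+ 6 11) = 17
Result: 17


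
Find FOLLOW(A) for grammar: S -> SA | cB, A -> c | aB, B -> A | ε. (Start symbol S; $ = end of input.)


$ ∈ FOLLOW(S). For each A -> αBβ: add FIRST(β)\{ε} to FOLLOW(B); if β nullable, add FOLLOW(A).
FOLLOW(A) = {$, a, c}


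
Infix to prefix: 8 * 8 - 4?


left-to-right (same/higher precedence on left): tree is (- (* 8 8) 4)
Prefix: - * 8 8 4


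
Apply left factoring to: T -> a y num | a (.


Common prefix: 'a'
Factored: T -> a T', T' -> y num | (


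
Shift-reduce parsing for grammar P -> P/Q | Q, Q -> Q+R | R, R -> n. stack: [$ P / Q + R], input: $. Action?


handle 'Q+R' on top
Action: reduce (Q -> Q+R)


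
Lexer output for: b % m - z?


Scan left to right, longest-match per lexeme
Tokens: ID(b), OP(%), ID(m), OP(-), ID(z)


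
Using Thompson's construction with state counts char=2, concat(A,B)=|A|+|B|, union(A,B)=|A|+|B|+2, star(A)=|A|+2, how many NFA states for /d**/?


Syntax tree has 1 char leaf(s), 0 union(s), 2 star(s)
chars contribute 1×2 = 2; each union adds +2; each star adds +2
Total: 2 + 0 + 4 = 6 states


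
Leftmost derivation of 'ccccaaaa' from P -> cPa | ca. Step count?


Derivation: P => cPa => ccPaa => cccPaaa => ccccaaaa
Steps: 4


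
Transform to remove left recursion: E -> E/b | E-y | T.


Left-recursive alternatives: E/b, E-y; non-recursive: T
Introduce E': E -> TE', E' -> /bE' | -yE' | ε


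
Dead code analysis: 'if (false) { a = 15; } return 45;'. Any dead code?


condition is constant false, so the whole block is unreachable
Dead: 'if (false) { a = 15; }'


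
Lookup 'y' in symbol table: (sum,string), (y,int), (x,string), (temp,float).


Lookup 'y' → type int


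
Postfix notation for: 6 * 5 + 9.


Left to right (same or higher precedence on left)
Postfix: 6 5 * 9 +


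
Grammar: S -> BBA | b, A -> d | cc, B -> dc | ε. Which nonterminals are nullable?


A nonterminal is nullable iff some alternative derives ε (directly, or every symbol in it is nullable)
Nullable: {B}


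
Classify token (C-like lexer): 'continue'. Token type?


Pattern: reserved word
Type: KEYWORD


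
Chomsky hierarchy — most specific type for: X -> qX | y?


Right-linear: every RHS is a terminal or a terminal followed by one nonterminal
Classification: Type 3 (Regular)


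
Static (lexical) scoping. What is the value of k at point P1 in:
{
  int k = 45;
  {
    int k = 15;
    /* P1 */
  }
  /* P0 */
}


k declared in the same block as P1
k = 15


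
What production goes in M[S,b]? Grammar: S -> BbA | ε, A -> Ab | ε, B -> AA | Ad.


For [S, b]: 'b' ∈ FIRST(BbA)
Entry: S -> BbA


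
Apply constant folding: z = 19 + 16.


19 + 16 = 35 at compile time
Optimized: z = 35


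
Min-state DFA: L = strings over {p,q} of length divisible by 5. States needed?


Track length mod 5: states 0..4, accept at 0
Minimal DFA: 5 states


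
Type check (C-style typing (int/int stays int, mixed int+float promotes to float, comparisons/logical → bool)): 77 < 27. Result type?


Operand types: int < int
Rule: comparison yields bool
Result type: bool


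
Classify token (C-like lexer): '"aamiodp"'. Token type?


Pattern: double-quoted sequence
Type: STRING_LITERAL


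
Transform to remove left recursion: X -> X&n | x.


Left-recursive alternatives: X&n; non-recursive: x
Introduce X': X -> xX', X' -> &nX' | ε


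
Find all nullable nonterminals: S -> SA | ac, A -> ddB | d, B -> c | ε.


A nonterminal is nullable iff some alternative derives ε (directly, or every symbol in it is nullable)
Nullable: {B}


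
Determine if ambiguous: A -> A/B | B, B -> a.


precedence layered via separate nonterminal B: deterministic
Unambiguous


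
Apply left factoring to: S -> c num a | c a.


Common prefix: 'c'
Factored: S -> c S', S' -> num a | a


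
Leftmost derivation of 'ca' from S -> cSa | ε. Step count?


Derivation: S => cSa => ca
Steps: 2


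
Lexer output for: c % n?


Scan left to right, longest-match per lexeme
Tokens: ID(c), OP(%), ID(n)


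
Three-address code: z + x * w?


Break into single-operator statements:
t1 = x * w
t2 = z + t1


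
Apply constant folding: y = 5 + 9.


5 + 9 = 14 at compile time
Optimized: y = 14


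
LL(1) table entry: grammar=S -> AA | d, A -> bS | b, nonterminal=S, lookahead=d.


For [S, d]: 'd' ∈ FIRST(d)
Entry: S -> d


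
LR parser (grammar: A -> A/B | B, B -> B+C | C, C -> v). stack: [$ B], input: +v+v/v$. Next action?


shift '+' to continue B -> B+C
Action: shift


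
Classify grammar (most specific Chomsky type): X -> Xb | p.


Left-linear: every RHS is a terminal or one nonterminal followed by a terminal
Classification: Type 3 (Regular)


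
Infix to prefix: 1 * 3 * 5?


left-to-right (same/higher precedence on left): tree is (* (* 1 3) 5)
Prefix: * * 1 3 5


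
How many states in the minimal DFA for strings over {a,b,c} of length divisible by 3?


Track length mod 3: states 0..2, accept at 0
Minimal DFA: 3 states


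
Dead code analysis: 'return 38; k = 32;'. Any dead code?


statement follows a return and is unreachable
Dead: 'k = 32'


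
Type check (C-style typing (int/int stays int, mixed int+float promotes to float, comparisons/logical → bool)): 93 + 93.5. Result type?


Operand types: int + float
Rule: mixed int/float promotes to float; int/int stays int
Result type: float


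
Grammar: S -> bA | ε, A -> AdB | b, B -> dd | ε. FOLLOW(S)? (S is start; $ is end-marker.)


$ ∈ FOLLOW(S). For each A -> αBβ: add FIRST(β)\{ε} to FOLLOW(B); if β nullable, add FOLLOW(A).
FOLLOW(S) = {$}


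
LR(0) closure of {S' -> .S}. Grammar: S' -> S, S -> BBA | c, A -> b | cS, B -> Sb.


Start: S' -> .S
For each item with dot before a nonterminal B, add B -> .γ for every B-production
Closure: [S' -> .S, S -> .BBA, S -> .c, B -> .Sb]


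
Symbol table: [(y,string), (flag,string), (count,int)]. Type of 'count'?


Lookup 'count' → type int


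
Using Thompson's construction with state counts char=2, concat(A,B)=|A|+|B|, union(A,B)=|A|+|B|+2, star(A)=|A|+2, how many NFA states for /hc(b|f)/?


Syntax tree has 4 char leaf(s), 1 union(s), 0 star(s)
chars contribute 4×2 = 8; each union adds +2; each star adds +2
Total: 8 + 2 + 0 = 10 states


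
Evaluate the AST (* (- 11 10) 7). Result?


Evaluate inner: (- 11 10) = 1
Evaluate root: (* 1 7) = 7
Result: 7


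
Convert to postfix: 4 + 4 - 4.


Left to right (same or higher precedence on left)
Postfix: 4 4 + 4 -


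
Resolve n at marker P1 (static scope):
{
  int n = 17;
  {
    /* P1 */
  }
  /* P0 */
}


P1's block does not declare n; resolves to the enclosing declaration at depth 0
n = 17


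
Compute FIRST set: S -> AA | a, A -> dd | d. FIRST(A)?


Per alternative of A: FIRST(dd) = {d}; FIRST(d) = {d}
FIRST(A) = {d}


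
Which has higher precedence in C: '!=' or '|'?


'!=' is equality (level 6); '|' is bitwise OR (level 3)
Higher level binds tighter
'!=' has higher precedence than '|'


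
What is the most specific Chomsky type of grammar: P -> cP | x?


Right-linear: every RHS is a terminal or a terminal followed by one nonterminal
Classification: Type 3 (Regular)


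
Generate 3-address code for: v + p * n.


Break into single-operator statements:
t1 = p * n
t2 = v + t1


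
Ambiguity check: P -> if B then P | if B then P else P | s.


dangling else: 'if B then if B then s else s' parses two ways
Ambiguous


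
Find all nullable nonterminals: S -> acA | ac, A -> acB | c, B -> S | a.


A nonterminal is nullable iff some alternative derives ε (directly, or every symbol in it is nullable)
Nullable: {}


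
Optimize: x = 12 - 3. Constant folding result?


12 - 3 = 9 at compile time
Optimized: x = 9


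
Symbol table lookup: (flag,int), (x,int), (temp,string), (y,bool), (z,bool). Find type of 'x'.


Lookup 'x' → type int


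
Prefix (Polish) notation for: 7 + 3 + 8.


left-to-right (same/higher precedence on left): tree is (+ (+ 7 3) 8)
Prefix: + + 7 3 8


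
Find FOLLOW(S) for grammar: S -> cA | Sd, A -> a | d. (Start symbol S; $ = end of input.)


$ ∈ FOLLOW(S). For each A -> αBβ: add FIRST(β)\{ε} to FOLLOW(B); if β nullable, add FOLLOW(A).
FOLLOW(S) = {$, d}


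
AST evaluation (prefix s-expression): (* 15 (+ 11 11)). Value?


Evaluate inner: (+ 11 11) = 22
Evaluate root: (* 15 22) = 330
Result: 330


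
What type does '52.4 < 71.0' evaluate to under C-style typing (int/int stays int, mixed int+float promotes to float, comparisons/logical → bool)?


Operand types: float < float
Rule: comparison yields bool
Result type: bool


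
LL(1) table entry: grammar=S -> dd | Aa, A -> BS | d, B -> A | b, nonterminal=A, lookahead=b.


For [A, b]: 'b' ∈ FIRST(BS)
Entry: A -> BS


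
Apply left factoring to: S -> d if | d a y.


Common prefix: 'd'
Factored: S -> d S', S' -> if | a y


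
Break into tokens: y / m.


Scan left to right, longest-match per lexeme
Tokens: ID(y), OP(/), ID(m)


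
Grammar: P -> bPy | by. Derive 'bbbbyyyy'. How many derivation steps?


Derivation: P => bPy => bbPyy => bbbPyyy => bbbbyyyy
Steps: 4


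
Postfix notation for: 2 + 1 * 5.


* has higher precedence, evaluate 1*5 first
Postfix: 2 1 5 * +


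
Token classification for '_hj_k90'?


Pattern: letter/underscore followed by alphanumerics, not a keyword
Type: IDENTIFIER


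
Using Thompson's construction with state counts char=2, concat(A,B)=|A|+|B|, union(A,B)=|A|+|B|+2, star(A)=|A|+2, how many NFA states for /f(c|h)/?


Syntax tree has 3 char leaf(s), 1 union(s), 0 star(s)
chars contribute 3×2 = 6; each union adds +2; each star adds +2
Total: 6 + 2 + 0 = 8 states


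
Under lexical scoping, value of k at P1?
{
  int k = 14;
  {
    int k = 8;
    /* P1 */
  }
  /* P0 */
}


k declared in the same block as P1
k = 8


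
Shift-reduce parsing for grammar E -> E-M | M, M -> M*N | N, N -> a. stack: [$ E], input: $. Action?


start symbol E on stack, input exhausted
Action: accept


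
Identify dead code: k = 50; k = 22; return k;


first assignment to k is overwritten before any read
Dead: 'k = 50'


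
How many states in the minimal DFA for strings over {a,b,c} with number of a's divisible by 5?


Track (count of a) mod 5: states 0..4, accept at 0
Minimal DFA: 5 states


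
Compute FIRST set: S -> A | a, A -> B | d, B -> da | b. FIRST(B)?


Per alternative of B: FIRST(da) = {d}; FIRST(b) = {b}
FIRST(B) = {b, d}


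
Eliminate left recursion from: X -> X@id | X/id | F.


Left-recursive alternatives: X@id, X/id; non-recursive: F
Introduce X': X -> FX', X' -> @idX' | /idX' | ε


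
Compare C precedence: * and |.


'*' is multiplicative (level 10); '|' is bitwise OR (level 3)
Higher level binds tighter
'*' has higher precedence than '|'


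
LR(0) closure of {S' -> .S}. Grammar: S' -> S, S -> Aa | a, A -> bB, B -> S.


Start: S' -> .S
For each item with dot before a nonterminal B, add B -> .γ for every B-production
Closure: [S' -> .S, S -> .Aa, S -> .a, A -> .bB]


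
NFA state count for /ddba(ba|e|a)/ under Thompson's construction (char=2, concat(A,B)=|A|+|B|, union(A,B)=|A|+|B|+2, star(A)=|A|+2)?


Syntax tree has 8 char leaf(s), 2 union(s), 0 star(s)
chars contribute 8×2 = 16; each union adds +2; each star adds +2
Total: 16 + 4 + 0 = 20 states


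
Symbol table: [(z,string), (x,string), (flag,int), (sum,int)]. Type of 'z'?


Lookup 'z' → type string


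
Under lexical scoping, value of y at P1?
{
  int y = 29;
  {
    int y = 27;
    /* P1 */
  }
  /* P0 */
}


y declared in the same block as P1
y = 27


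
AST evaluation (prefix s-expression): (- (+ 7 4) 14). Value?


Evaluate inner: (+ 7 4) = 11
Evaluate root: (- 11 14) = -3
Result: -3


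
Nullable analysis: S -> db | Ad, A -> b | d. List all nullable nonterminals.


A nonterminal is nullable iff some alternative derives ε (directly, or every symbol in it is nullable)
Nullable: {}


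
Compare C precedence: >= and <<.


'<<' is shift (level 8); '>=' is relational (level 7)
Higher level binds tighter
'<<' has higher precedence than '>='


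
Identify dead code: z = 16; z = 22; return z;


first assignment to z is overwritten before any read
Dead: 'z = 16'


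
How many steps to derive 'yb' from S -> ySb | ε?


Derivation: S => ySb => yb
Steps: 2


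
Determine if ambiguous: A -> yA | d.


right-linear, alternatives start with distinct terminals 'y' vs 'd': unique leftmost derivation
Unambiguous


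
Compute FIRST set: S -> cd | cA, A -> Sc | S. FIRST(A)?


Per alternative of A: FIRST(Sc) = {c}; FIRST(S) = {c}
FIRST(A) = {c}


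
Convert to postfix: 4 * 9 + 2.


Left to right (same or higher precedence on left)
Postfix: 4 9 * 2 +


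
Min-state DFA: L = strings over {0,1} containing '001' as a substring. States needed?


KMP-style automaton: 3 progress states + 1 absorbing accept = 4
Minimal DFA: 4 states


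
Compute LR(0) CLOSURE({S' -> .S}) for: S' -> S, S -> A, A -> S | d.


Start: S' -> .S
For each item with dot before a nonterminal B, add B -> .γ for every B-production
Closure: [S' -> .S, S -> .A, A -> .S, A -> .d]


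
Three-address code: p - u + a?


Break into single-operator statements:
t1 = p - u
t2 = t1 + a


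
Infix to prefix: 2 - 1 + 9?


left-to-right (same/higher precedence on left): tree is (+ (- 2 1) 9)
Prefix: + - 2 1 9


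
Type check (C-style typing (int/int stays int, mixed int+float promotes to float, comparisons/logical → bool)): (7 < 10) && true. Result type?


Operand types: bool && bool
Rule: logical operators take bool operands and yield bool
Result type: bool


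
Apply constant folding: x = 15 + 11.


15 + 11 = 26 at compile time
Optimized: x = 26


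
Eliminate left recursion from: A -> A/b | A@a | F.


Left-recursive alternatives: A/b, A@a; non-recursive: F
Introduce A': A -> FA', A' -> /bA' | @aA' | ε


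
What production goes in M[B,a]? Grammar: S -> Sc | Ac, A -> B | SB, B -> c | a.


For [B, a]: 'a' ∈ FIRST(a)
Entry: B -> a


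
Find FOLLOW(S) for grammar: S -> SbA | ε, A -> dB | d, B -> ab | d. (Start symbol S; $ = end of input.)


$ ∈ FOLLOW(S). For each A -> αBβ: add FIRST(β)\{ε} to FOLLOW(B); if β nullable, add FOLLOW(A).
FOLLOW(S) = {$, b}


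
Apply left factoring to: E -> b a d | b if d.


Common prefix: 'b'
Factored: E -> b E', E' -> a d | if d


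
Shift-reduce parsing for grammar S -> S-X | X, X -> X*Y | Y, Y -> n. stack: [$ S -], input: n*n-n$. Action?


no handle ('S-' is not any RHS); shift 'n'
Action: shift


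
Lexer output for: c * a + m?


Scan left to right, longest-match per lexeme
Tokens: ID(c), OP(*), ID(a), OP(+), ID(m)


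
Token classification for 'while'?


Pattern: reserved word
Type: KEYWORD


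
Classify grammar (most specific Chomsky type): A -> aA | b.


Right-linear: every RHS is a terminal or a terminal followed by one nonterminal
Classification: Type 3 (Regular)


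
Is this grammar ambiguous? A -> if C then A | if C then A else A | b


dangling else: 'if C then if C then b else b' parses two ways
Ambiguous


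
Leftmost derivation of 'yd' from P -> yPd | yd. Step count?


Derivation: P => yd
Steps: 1


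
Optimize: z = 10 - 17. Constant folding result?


10 - 17 = -7 at compile time
Optimized: z = -7


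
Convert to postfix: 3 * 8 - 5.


Left to right (same or higher precedence on left)
Postfix: 3 8 * 5 -


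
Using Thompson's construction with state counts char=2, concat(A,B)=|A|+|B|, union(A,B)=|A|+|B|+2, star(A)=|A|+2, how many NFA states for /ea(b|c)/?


Syntax tree has 4 char leaf(s), 1 union(s), 0 star(s)
chars contribute 4×2 = 8; each union adds +2; each star adds +2
Total: 8 + 2 + 0 = 10 states


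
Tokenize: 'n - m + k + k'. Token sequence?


Scan left to right, longest-match per lexeme
Tokens: ID(n), OP(-), ID(m), OP(+), ID(k), OP(+), ID(k)


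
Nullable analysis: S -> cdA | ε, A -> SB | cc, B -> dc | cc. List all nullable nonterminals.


A nonterminal is nullable iff some alternative derives ε (directly, or every symbol in it is nullable)
Nullable: {S}


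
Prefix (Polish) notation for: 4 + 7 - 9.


left-to-right (same/higher precedence on left): tree is (- (+ 4 7) 9)
Prefix: - + 4 7 9


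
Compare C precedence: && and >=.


'>=' is relational (level 7); '&&' is logical AND (level 2)
Higher level binds tighter
'>=' has higher precedence than '&&'


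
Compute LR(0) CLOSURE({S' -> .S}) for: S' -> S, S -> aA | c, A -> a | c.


Start: S' -> .S
For each item with dot before a nonterminal B, add B -> .γ for every B-production
Closure: [S' -> .S, S -> .aA, S -> .c]


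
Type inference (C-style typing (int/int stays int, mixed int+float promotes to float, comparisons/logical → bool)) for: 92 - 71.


Operand types: int - int
Rule: mixed int/float promotes to float; int/int stays int
Result type: int


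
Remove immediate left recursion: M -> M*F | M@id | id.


Left-recursive alternatives: M*F, M@id; non-recursive: id
Introduce M': M -> idM', M' -> *FM' | @idM' | ε


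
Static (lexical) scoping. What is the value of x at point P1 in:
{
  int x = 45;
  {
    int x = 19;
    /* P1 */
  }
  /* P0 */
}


x declared in the same block as P1
x = 19


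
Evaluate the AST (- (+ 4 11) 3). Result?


Evaluate inner: (+ 4 11) = 15
Evaluate root: (- 15 3) = 12
Result: 12


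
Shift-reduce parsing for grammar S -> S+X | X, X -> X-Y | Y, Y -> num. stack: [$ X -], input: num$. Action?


no handle; shift 'num'
Action: shift


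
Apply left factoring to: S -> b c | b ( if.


Common prefix: 'b'
Factored: S -> b S', S' -> c | ( if


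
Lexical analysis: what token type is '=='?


Pattern: operator symbol
Type: OPERATOR


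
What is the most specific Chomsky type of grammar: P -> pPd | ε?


Single nonterminal LHS, but p^n d^n is not regular
Classification: Type 2 (Context-Free)


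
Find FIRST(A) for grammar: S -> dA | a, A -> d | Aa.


Per alternative of A: FIRST(d) = {d}; FIRST(Aa) = {d}
FIRST(A) = {d}


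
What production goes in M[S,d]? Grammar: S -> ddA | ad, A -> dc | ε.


For [S, d]: 'd' ∈ FIRST(ddA)
Entry: S -> ddA


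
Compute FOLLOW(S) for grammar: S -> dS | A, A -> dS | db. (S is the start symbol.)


$ ∈ FOLLOW(S). For each A -> αBβ: add FIRST(β)\{ε} to FOLLOW(B); if β nullable, add FOLLOW(A).
FOLLOW(S) = {$}


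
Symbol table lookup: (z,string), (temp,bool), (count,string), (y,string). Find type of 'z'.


Lookup 'z' → type string


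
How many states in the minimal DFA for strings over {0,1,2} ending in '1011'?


Track the longest suffix of input matching a prefix of '1011': 5 classes (prefixes of length 0..4)
Minimal DFA: 5 states


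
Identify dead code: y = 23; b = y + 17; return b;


y is read by b's definition; b is returned
No dead code


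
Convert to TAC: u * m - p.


Break into single-operator statements:
t1 = u * m
t2 = t1 - p


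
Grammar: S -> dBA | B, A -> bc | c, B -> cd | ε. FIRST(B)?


Per alternative of B: FIRST(cd) = {c}; FIRST(ε) = {ε}
FIRST(B) = {c, ε}


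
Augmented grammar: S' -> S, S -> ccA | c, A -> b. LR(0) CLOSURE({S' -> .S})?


Start: S' -> .S
For each item with dot before a nonterminal B, add B -> .γ for every B-production
Closure: [S' -> .S, S -> .ccA, S -> .c]


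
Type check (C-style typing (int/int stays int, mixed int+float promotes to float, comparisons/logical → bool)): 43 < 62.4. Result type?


Operand types: int < float
Rule: comparison yields bool
Result type: bool


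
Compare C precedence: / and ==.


'/' is multiplicative (level 10); '==' is equality (level 6)
Higher level binds tighter
'/' has higher precedence than '=='


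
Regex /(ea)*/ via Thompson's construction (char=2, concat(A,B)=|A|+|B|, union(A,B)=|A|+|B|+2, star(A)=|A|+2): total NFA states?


Syntax tree has 2 char leaf(s), 0 union(s), 1 star(s)
chars contribute 2×2 = 4; each union adds +2; each star adds +2
Total: 4 + 0 + 2 = 6 states


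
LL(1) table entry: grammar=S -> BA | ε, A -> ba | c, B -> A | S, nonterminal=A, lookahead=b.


For [A, b]: 'b' ∈ FIRST(ba)
Entry: A -> ba


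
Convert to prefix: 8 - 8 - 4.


left-to-right (same/higher precedence on left): tree is (- (- 8 8) 4)
Prefix: - - 8 8 4


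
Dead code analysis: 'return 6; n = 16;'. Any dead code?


statement follows a return and is unreachable
Dead: 'n = 16'


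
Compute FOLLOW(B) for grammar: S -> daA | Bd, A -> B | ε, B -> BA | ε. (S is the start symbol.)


$ ∈ FOLLOW(S). For each A -> αBβ: add FIRST(β)\{ε} to FOLLOW(B); if β nullable, add FOLLOW(A).
FOLLOW(B) = {$, d}


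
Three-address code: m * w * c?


Break into single-operator statements:
t1 = m * w
t2 = t1 * c


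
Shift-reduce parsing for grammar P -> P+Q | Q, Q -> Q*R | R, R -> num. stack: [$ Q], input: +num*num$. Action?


lookahead ∉ {*} so Q won't extend; reduce P -> Q
Action: reduce (P -> Q)


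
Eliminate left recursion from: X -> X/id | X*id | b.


Left-recursive alternatives: X/id, X*id; non-recursive: b
Introduce X': X -> bX', X' -> /idX' | *idX' | ε


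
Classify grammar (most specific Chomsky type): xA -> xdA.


LHS has context (more than one symbol) and |LHS| ≤ |RHS|
Classification: Type 1 (Context-Sensitive)


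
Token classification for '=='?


Pattern: operator symbol
Type: OPERATOR


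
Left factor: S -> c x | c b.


Common prefix: 'c'
Factored: S -> c S', S' -> x | b


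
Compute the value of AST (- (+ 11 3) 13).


Evaluate inner: (+ 11 3) = 14
Evaluate root: (- 14 13) = 1
Result: 1


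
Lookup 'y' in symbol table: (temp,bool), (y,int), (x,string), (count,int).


Lookup 'y' → type int


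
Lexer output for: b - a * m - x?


Scan left to right, longest-match per lexeme
Tokens: ID(b), OP(-), ID(a), OP(*), ID(m), OP(-), ID(x)


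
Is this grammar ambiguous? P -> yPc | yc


balanced y^n…c^n: each string has a unique parse
Unambiguous


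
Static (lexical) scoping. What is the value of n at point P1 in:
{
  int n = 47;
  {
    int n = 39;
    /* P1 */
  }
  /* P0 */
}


n declared in the same block as P1
n = 39


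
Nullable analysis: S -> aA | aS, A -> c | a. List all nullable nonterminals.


A nonterminal is nullable iff some alternative derives ε (directly, or every symbol in it is nullable)
Nullable: {}


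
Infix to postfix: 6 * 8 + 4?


Left to right (same or higher precedence on left)
Postfix: 6 8 * 4 +


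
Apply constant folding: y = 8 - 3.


8 - 3 = 5 at compile time
Optimized: y = 5


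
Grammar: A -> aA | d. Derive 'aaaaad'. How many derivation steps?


Derivation: A => aA => aaA => aaaA => aaaaA => aaaaaA => aaaaad
Steps: 6


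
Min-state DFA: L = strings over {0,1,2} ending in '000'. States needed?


Track the longest suffix of input matching a prefix of '000': 4 classes (prefixes of length 0..3)
Minimal DFA: 4 states


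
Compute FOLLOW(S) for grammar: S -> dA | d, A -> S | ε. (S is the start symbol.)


$ ∈ FOLLOW(S). For each A -> αBβ: add FIRST(β)\{ε} to FOLLOW(B); if β nullable, add FOLLOW(A).
FOLLOW(S) = {$}


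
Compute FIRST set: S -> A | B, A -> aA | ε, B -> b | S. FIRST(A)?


Per alternative of A: FIRST(aA) = {a}; FIRST(ε) = {ε}
FIRST(A) = {a, ε}


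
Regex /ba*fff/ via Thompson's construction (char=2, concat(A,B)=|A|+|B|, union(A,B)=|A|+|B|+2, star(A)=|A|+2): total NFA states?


Syntax tree has 5 char leaf(s), 0 union(s), 1 star(s)
chars contribute 5×2 = 10; each union adds +2; each star adds +2
Total: 10 + 0 + 2 = 12 states


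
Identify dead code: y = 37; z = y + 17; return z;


y is read by z's definition; z is returned
No dead code


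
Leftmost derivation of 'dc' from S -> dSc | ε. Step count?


Derivation: S => dSc => dc
Steps: 2


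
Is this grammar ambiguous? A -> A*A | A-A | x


'x*x-x' has two parse trees (no precedence encoded between * and -)
Ambiguous


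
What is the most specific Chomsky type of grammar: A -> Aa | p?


Left-linear: every RHS is a terminal or one nonterminal followed by a terminal
Classification: Type 3 (Regular)


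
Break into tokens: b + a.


Scan left to right, longest-match per lexeme
Tokens: ID(b), OP(+), ID(a)


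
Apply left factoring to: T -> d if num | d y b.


Common prefix: 'd'
Factored: T -> d T', T' -> if num | y b


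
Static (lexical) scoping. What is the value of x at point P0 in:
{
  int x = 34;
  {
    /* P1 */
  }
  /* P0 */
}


x declared in the same block as P0
x = 34


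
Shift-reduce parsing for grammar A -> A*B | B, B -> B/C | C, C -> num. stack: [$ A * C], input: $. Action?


'C' (not preceded by B/) is the handle for B -> C
Action: reduce (B -> C)


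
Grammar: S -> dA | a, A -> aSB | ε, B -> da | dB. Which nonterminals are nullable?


A nonterminal is nullable iff some alternative derives ε (directly, or every symbol in it is nullable)
Nullable: {A}


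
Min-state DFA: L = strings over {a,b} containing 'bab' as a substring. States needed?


KMP-style automaton: 3 progress states + 1 absorbing accept = 4
Minimal DFA: 4 states


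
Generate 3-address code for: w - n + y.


Break into single-operator statements:
t1 = w - n
t2 = t1 + y


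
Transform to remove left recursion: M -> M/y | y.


Left-recursive alternatives: M/y; non-recursive: y
Introduce M': M -> yM', M' -> /yM' | ε


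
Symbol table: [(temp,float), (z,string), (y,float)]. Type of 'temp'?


Lookup 'temp' → type float


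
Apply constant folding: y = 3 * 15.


3 * 15 = 45 at compile time
Optimized: y = 45


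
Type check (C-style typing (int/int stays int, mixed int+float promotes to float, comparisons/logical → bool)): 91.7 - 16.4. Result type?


Operand types: float - float
Rule: mixed int/float promotes to float; int/int stays int
Result type: float


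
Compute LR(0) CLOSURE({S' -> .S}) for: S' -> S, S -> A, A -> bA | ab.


Start: S' -> .S
For each item with dot before a nonterminal B, add B -> .γ for every B-production
Closure: [S' -> .S, S -> .A, A -> .bA, A -> .ab]


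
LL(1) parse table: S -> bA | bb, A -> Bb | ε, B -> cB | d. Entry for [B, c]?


For [B, c]: 'c' ∈ FIRST(cB)
Entry: B -> cB


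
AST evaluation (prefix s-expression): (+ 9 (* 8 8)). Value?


Evaluate inner: (* 8 8) = 64
Evaluate root: (+ 9 64) = 73
Result: 73


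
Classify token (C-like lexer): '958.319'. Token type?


Pattern: digits with a decimal point
Type: FLOAT_LITERAL


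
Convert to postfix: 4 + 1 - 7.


Left to right (same or higher precedence on left)
Postfix: 4 1 + 7 -


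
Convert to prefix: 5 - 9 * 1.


'*' binds tighter: tree is (- 5 (* 9 1))
Prefix: - 5 * 9 1


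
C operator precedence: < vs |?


'<' is relational (level 7); '|' is bitwise OR (level 3)
Higher level binds tighter
'<' has higher precedence than '|'


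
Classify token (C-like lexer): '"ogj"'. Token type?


Pattern: double-quoted sequence
Type: STRING_LITERAL


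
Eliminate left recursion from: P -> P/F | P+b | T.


Left-recursive alternatives: P/F, P+b; non-recursive: T
Introduce P': P -> TP', P' -> /FP' | +bP' | ε


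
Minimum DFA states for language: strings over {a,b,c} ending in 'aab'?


Track the longest suffix of input matching a prefix of 'aab': 4 classes (prefixes of length 0..3)
Minimal DFA: 4 states


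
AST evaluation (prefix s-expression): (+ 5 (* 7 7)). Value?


Evaluate inner: (* 7 7) = 49
Evaluate root: (+ 5 49) = 54
Result: 54


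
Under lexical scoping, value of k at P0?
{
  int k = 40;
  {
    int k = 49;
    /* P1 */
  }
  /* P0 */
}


k declared in the same block as P0
k = 40


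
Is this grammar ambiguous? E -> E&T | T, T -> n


precedence layered via separate nonterminal T: deterministic
Unambiguous


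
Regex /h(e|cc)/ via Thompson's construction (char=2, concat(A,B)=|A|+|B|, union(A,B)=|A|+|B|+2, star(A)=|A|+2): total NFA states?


Syntax tree has 4 char leaf(s), 1 union(s), 0 star(s)
chars contribute 4×2 = 8; each union adds +2; each star adds +2
Total: 8 + 2 + 0 = 10 states


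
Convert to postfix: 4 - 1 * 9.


* has higher precedence, evaluate 1*9 first
Postfix: 4 1 9 * -


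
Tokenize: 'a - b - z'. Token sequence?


Scan left to right, longest-match per lexeme
Tokens: ID(a), OP(-), ID(b), OP(-), ID(z)


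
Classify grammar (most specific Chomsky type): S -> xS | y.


Right-linear: every RHS is a terminal or a terminal followed by one nonterminal
Classification: Type 3 (Regular)


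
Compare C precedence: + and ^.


'+' is additive (level 9); '^' is bitwise XOR (level 4)
Higher level binds tighter
'+' has higher precedence than '^'


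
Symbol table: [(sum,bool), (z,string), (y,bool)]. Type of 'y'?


Lookup 'y' → type bool


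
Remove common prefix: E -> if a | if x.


Common prefix: 'if'
Factored: E -> if E', E' -> a | x


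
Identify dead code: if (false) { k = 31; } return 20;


condition is constant false, so the whole block is unreachable
Dead: 'if (false) { k = 31; }'


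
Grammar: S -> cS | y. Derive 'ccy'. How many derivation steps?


Derivation: S => cS => ccS => ccy
Steps: 3


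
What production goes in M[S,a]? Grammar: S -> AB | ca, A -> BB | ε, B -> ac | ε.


For [S, a]: 'a' ∈ FIRST(AB)
Entry: S -> AB


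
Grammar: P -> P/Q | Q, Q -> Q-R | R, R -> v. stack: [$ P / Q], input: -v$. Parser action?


'-' can extend Q; shift to build Q -> Q-R
Action: shift


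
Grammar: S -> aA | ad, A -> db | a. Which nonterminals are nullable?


A nonterminal is nullable iff some alternative derives ε (directly, or every symbol in it is nullable)
Nullable: {}


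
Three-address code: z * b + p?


Break into single-operator statements:
t1 = z * b
t2 = t1 + p


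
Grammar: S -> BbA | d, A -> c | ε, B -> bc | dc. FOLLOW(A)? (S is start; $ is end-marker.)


$ ∈ FOLLOW(S). For each A -> αBβ: add FIRST(β)\{ε} to FOLLOW(B); if β nullable, add FOLLOW(A).
FOLLOW(A) = {$}


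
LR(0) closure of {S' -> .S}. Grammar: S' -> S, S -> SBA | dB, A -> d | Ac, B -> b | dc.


Start: S' -> .S
For each item with dot before a nonterminal B, add B -> .γ for every B-production
Closure: [S' -> .S, S -> .SBA, S -> .dB]


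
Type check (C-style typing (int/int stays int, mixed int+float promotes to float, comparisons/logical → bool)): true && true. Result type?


Operand types: bool && bool
Rule: logical operators take bool operands and yield bool
Result type: bool


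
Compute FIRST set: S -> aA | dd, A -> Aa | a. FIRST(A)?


Per alternative of A: FIRST(Aa) = {a}; FIRST(a) = {a}
FIRST(A) = {a}


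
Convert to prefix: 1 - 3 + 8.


left-to-right (same/higher precedence on left): tree is (+ (- 1 3) 8)
Prefix: + - 1 3 8


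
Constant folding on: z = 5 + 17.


5 + 17 = 22 at compile time
Optimized: z = 22


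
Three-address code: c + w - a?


Break into single-operator statements:
t1 = c + w
t2 = t1 - a


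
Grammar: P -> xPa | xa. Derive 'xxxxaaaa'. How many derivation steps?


Derivation: P => xPa => xxPaa => xxxPaaa => xxxxaaaa
Steps: 4


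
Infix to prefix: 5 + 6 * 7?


'*' binds tighter: tree is (+ 5 (* 6 7))
Prefix: + 5 * 6 7


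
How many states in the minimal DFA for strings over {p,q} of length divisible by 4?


Track length mod 4: states 0..3, accept at 0
Minimal DFA: 4 states


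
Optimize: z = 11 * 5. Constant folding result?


11 * 5 = 55 at compile time
Optimized: z = 55


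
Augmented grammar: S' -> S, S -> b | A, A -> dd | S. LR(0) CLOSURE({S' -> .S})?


Start: S' -> .S
For each item with dot before a nonterminal B, add B -> .γ for every B-production
Closure: [S' -> .S, S -> .b, S -> .A, A -> .dd, A -> .S]


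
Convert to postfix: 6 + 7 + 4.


Left to right (same or higher precedence on left)
Postfix: 6 7 + 4 +


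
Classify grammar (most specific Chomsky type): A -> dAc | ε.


Single nonterminal LHS, but d^n c^n is not regular
Classification: Type 2 (Context-Free)


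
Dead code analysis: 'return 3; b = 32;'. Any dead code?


statement follows a return and is unreachable
Dead: 'b = 32'


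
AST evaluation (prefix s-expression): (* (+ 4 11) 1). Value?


Evaluate inner: (+ 4 11) = 15
Evaluate root: (* 15 1) = 15
Result: 15


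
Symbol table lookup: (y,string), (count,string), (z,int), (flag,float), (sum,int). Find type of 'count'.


Lookup 'count' → type string


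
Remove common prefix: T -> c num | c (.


Common prefix: 'c'
Factored: T -> c T', T' -> num | (


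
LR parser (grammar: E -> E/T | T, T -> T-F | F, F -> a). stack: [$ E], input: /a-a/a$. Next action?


shift '/' to continue E -> E/T
Action: shift


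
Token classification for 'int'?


Pattern: reserved word
Type: KEYWORD


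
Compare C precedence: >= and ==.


'>=' is relational (level 7); '==' is equality (level 6)
Higher level binds tighter
'>=' has higher precedence than '=='


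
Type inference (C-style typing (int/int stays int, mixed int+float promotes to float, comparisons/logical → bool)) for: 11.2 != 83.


Operand types: float != int
Rule: comparison yields bool
Result type: bool


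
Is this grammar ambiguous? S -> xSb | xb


balanced x^n…b^n: each string has a unique parse
Unambiguous


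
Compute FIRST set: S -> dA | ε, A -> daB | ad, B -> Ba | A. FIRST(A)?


Per alternative of A: FIRST(daB) = {d}; FIRST(ad) = {a}
FIRST(A) = {a, d}


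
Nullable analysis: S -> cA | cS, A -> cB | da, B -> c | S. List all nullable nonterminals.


A nonterminal is nullable iff some alternative derives ε (directly, or every symbol in it is nullable)
Nullable: {}


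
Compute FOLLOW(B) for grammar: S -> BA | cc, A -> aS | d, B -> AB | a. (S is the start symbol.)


$ ∈ FOLLOW(S). For each A -> αBβ: add FIRST(β)\{ε} to FOLLOW(B); if β nullable, add FOLLOW(A).
FOLLOW(B) = {a, d}


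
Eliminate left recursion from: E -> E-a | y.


Left-recursive alternatives: E-a; non-recursive: y
Introduce E': E -> yE', E' -> -aE' | ε


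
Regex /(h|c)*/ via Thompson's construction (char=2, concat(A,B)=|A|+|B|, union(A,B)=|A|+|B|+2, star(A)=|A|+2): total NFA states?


Syntax tree has 2 char leaf(s), 1 union(s), 1 star(s)
chars contribute 2×2 = 4; each union adds +2; each star adds +2
Total: 4 + 2 + 2 = 8 states


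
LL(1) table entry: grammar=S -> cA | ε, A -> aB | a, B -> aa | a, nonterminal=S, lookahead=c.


For [S, c]: 'c' ∈ FIRST(cA)
Entry: S -> cA


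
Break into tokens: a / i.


Scan left to right, longest-match per lexeme
Tokens: ID(a), OP(/), ID(i)


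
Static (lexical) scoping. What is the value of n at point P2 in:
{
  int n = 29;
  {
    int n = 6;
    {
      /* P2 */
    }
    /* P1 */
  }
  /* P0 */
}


P2's block does not declare n; resolves to the enclosing declaration at depth 1
n = 6


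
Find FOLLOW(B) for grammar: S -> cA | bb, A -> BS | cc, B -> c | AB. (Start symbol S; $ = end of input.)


$ ∈ FOLLOW(S). For each A -> αBβ: add FIRST(β)\{ε} to FOLLOW(B); if β nullable, add FOLLOW(A).
FOLLOW(B) = {b, c}


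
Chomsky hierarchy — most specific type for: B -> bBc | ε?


Single nonterminal LHS, but b^n c^n is not regular
Classification: Type 2 (Context-Free)


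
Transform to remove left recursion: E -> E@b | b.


Left-recursive alternatives: E@b; non-recursive: b
Introduce E': E -> bE', E' -> @bE' | ε


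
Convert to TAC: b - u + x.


Break into single-operator statements:
t1 = b - u
t2 = t1 + x


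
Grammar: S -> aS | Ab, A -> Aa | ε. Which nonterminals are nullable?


A nonterminal is nullable iff some alternative derives ε (directly, or every symbol in it is nullable)
Nullable: {A}


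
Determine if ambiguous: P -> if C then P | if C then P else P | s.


dangling else: 'if C then if C then s else s' parses two ways
Ambiguous


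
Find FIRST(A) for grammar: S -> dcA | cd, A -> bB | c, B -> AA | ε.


Per alternative of A: FIRST(bB) = {b}; FIRST(c) = {c}
FIRST(A) = {b, c}
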